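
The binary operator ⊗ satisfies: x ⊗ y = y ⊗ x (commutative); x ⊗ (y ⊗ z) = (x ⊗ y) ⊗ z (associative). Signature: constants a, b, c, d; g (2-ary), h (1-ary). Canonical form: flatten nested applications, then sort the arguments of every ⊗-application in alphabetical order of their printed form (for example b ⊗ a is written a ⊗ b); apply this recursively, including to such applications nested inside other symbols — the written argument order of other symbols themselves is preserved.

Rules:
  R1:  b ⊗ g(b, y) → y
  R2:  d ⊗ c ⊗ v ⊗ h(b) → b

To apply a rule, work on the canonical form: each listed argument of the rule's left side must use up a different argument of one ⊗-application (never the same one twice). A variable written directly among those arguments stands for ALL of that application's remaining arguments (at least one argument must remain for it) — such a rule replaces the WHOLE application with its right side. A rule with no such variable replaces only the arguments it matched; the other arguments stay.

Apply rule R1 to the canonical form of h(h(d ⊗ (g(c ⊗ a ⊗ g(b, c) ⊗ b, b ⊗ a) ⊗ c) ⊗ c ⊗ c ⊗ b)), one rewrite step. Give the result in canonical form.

Canonical form:  h(h(b ⊗ c ⊗ c ⊗ c ⊗ d ⊗ g(a ⊗ b ⊗ c ⊗ g(b, c), a ⊗ b)))
Match R1:  consume b, g(b, c);  y := c
Result:  h(h(b ⊗ c ⊗ c ⊗ c ⊗ d ⊗ g(a ⊗ c ⊗ c, a ⊗ b)))

Answer: h(h(b ⊗ c ⊗ c ⊗ c ⊗ d ⊗ g(a ⊗ c ⊗ c, a ⊗ b)))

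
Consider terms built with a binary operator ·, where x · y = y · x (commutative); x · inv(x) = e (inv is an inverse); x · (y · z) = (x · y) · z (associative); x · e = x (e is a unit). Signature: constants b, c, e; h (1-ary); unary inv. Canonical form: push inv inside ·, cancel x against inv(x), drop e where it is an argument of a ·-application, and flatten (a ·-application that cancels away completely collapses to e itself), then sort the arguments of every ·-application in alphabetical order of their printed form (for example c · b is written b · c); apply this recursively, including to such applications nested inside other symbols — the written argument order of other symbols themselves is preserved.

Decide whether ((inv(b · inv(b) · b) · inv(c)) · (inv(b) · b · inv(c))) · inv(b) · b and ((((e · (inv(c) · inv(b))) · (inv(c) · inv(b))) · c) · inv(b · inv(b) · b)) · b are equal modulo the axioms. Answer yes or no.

Answer: no — inv(b) · inv(c) · inv(c) vs inv(b) · inv(b) · inv(c)

Derivation:
Left:  ((inv(b · inv(b) · b) · inv(c)) · (inv(b) · b · inv(c))) · inv(b) · b
  Push inv inside:  distribute inv over · and collapse double inv
  Collect terms:  inv(b) · inv(c) · inv(c)
Right:  ((((e · (inv(c) · inv(b))) · (inv(c) · inv(b))) · c) · inv(b · inv(b) · b)) · b
  Push inv inside:  distribute inv over · and collapse double inv
  Collect terms:  inv(c) · inv(b) · inv(b)
  Sort arguments:  inv(b) · inv(b) · inv(c)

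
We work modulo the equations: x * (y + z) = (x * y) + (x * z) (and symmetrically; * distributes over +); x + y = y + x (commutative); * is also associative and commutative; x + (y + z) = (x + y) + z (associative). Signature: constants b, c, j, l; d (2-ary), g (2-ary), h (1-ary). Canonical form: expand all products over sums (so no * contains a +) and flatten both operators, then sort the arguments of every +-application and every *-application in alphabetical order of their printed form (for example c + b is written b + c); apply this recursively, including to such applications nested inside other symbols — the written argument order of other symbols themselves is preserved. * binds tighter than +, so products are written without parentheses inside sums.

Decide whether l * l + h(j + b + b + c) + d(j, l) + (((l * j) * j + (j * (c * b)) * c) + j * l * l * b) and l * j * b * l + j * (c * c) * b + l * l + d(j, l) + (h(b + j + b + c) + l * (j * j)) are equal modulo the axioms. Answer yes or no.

Answer: yes — both canonical forms are b * c * c * j + b * j * l * l + d(j, l) + h(b + b + c + j) + j * j * l + l * l

Derivation:
Left:  l * l + h(j + b + b + c) + d(j, l) + (((l * j) * j + (j * (c * b)) * c) + j * l * l * b)
  Un-nest:  l * l + h(b + b + c + j) + d(j, l) + j * j * l + b * c * c * j + b * j * l * l
  Order the arguments:  b * c * c * j + b * j * l * l + d(j, l) + h(b + b + c + j) + j * j * l + l * l
Right:  l * j * b * l + j * (c * c) * b + l * l + d(j, l) + (h(b + j + b + c) + l * (j * j))
  Un-nest:  b * j * l * l + b * c * c * j + l * l + d(j, l) + h(b + b + c + j) + j * j * l
  Sort arguments:  b * c * c * j + b * j * l * l + d(j, l) + h(b + b + c + j) + j * j * l + l * l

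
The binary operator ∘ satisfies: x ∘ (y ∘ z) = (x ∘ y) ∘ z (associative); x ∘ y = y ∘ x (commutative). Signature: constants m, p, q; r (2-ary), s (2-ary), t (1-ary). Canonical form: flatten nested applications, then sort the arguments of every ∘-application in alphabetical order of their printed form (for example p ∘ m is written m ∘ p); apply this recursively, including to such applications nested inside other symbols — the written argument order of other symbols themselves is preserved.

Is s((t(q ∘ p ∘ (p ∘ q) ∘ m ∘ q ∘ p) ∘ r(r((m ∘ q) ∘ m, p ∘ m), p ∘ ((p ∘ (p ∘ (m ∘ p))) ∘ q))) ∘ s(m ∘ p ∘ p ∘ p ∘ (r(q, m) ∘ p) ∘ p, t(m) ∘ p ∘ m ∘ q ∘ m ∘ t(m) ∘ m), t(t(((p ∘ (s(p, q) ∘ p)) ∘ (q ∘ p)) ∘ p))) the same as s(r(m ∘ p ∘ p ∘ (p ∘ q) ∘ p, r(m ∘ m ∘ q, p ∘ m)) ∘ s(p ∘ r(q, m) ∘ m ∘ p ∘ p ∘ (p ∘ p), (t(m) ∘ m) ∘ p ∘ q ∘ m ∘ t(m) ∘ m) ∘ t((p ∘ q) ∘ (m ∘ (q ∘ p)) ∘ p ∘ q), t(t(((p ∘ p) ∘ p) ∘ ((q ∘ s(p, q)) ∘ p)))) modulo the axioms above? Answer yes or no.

Answer: no — s(r(r(m ∘ m ∘ q, m ∘ p), m ∘ p ∘ p ∘ p ∘ p ∘ q) ∘ s(m ∘ p ∘ p ∘ p ∘ p ∘ p ∘ r(q, m), m ∘ m ∘ m ∘ p ∘ q ∘ t(m) ∘ t(m)) ∘ t(m ∘ p ∘ p ∘ p ∘ q ∘ q ∘ q), t(t(p ∘ p ∘ p ∘ p ∘ q ∘ s(p, q)))) vs s(r(m ∘ p ∘ p ∘ p ∘ p ∘ q, r(m ∘ m ∘ q, m ∘ p)) ∘ s(m ∘ p ∘ p ∘ p ∘ p ∘ p ∘ r(q, m), m ∘ m ∘ m ∘ p ∘ q ∘ t(m) ∘ t(m)) ∘ t(m ∘ p ∘ p ∘ p ∘ q ∘ q ∘ q), t(t(p ∘ p ∘ p ∘ p ∘ q ∘ s(p, q))))

Derivation:
Left:  s((t(q ∘ p ∘ (p ∘ q) ∘ m ∘ q ∘ p) ∘ r(r((m ∘ q) ∘ m, p ∘ m), p ∘ ((p ∘ (p ∘ (m ∘ p))) ∘ q))) ∘ s(m ∘ p ∘ p ∘ p ∘ (r(q, m) ∘ p) ∘ p, t(m) ∘ p ∘ m ∘ q ∘ m ∘ t(m) ∘ m), t(t(((p ∘ (s(p, q) ∘ p)) ∘ (q ∘ p)) ∘ p)))
  Work inside:  (t(q ∘ p ∘ (p ∘ q) ∘ m ∘ q ∘ p) ∘ r(r((m ∘ q) ∘ m, p ∘ m), p ∘ ((p ∘ (p ∘ (m ∘ p))) ∘ q))) ∘ s(m ∘ p ∘ p ∘ p ∘ (r(q, m) ∘ p) ∘ p, t(m) ∘ p ∘ m ∘ q ∘ m ∘ t(m) ∘ m)
  Merge nested applications:  t(q ∘ p ∘ (p ∘ q) ∘ m ∘ q ∘ p) ∘ r(r((m ∘ q) ∘ m, p ∘ m), p ∘ ((p ∘ (p ∘ (m ∘ p))) ∘ q)) ∘ s(m ∘ p ∘ p ∘ p ∘ (r(q, m) ∘ p) ∘ p, t(m) ∘ p ∘ m ∘ q ∘ m ∘ t(m) ∘ m)
  Simplify inside:  t(q ∘ p ∘ (p ∘ q) ∘ m ∘ q ∘ p)  →  t(m ∘ p ∘ p ∘ p ∘ q ∘ q ∘ q)
  Canonicalize subterm:  r(r((m ∘ q) ∘ m, p ∘ m), p ∘ ((p ∘ (p ∘ (m ∘ p))) ∘ q))  →  r(r(m ∘ m ∘ q, m ∘ p), m ∘ p ∘ p ∘ p ∘ p ∘ q)
  Inside:  s(m ∘ p ∘ p ∘ p ∘ (r(q, m) ∘ p) ∘ p, t(m) ∘ p ∘ m ∘ q ∘ m ∘ t(m) ∘ m)  →  s(m ∘ p ∘ p ∘ p ∘ p ∘ p ∘ r(q, m), m ∘ m ∘ m ∘ p ∘ q ∘ t(m) ∘ t(m))
  Order the arguments:  r(r(m ∘ m ∘ q, m ∘ p), m ∘ p ∘ p ∘ p ∘ p ∘ q) ∘ s(m ∘ p ∘ p ∘ p ∘ p ∘ p ∘ r(q, m), m ∘ m ∘ m ∘ p ∘ q ∘ t(m) ∘ t(m)) ∘ t(m ∘ p ∘ p ∘ p ∘ q ∘ q ∘ q)
  Rebuild:  s(r(r(m ∘ m ∘ q, m ∘ p), m ∘ p ∘ p ∘ p ∘ p ∘ q) ∘ s(m ∘ p ∘ p ∘ p ∘ p ∘ p ∘ r(q, m), m ∘ m ∘ m ∘ p ∘ q ∘ t(m) ∘ t(m)) ∘ t(m ∘ p ∘ p ∘ p ∘ q ∘ q ∘ q), t(t(p ∘ p ∘ p ∘ p ∘ q ∘ s(p, q))))
Right:  s(r(m ∘ p ∘ p ∘ (p ∘ q) ∘ p, r(m ∘ m ∘ q, p ∘ m)) ∘ s(p ∘ r(q, m) ∘ m ∘ p ∘ p ∘ (p ∘ p), (t(m) ∘ m) ∘ p ∘ q ∘ m ∘ t(m) ∘ m) ∘ t((p ∘ q) ∘ (m ∘ (q ∘ p)) ∘ p ∘ q), t(t(((p ∘ p) ∘ p) ∘ ((q ∘ s(p, q)) ∘ p))))
  Work inside:  r(m ∘ p ∘ p ∘ (p ∘ q) ∘ p, r(m ∘ m ∘ q, p ∘ m)) ∘ s(p ∘ r(q, m) ∘ m ∘ p ∘ p ∘ (p ∘ p), (t(m) ∘ m) ∘ p ∘ q ∘ m ∘ t(m) ∘ m) ∘ t((p ∘ q) ∘ (m ∘ (q ∘ p)) ∘ p ∘ q)
  Inside:  r(m ∘ p ∘ p ∘ (p ∘ q) ∘ p, r(m ∘ m ∘ q, p ∘ m))  →  r(m ∘ p ∘ p ∘ p ∘ p ∘ q, r(m ∘ m ∘ q, m ∘ p))
  Inside:  s(p ∘ r(q, m) ∘ m ∘ p ∘ p ∘ (p ∘ p), (t(m) ∘ m) ∘ p ∘ q ∘ m ∘ t(m) ∘ m)  →  s(m ∘ p ∘ p ∘ p ∘ p ∘ p ∘ r(q, m), m ∘ m ∘ m ∘ p ∘ q ∘ t(m) ∘ t(m))
  Canonicalize subterm:  t((p ∘ q) ∘ (m ∘ (q ∘ p)) ∘ p ∘ q)  →  t(m ∘ p ∘ p ∘ p ∘ q ∘ q ∘ q)
  Order the arguments:  r(m ∘ p ∘ p ∘ p ∘ p ∘ q, r(m ∘ m ∘ q, m ∘ p)) ∘ s(m ∘ p ∘ p ∘ p ∘ p ∘ p ∘ r(q, m), m ∘ m ∘ m ∘ p ∘ q ∘ t(m) ∘ t(m)) ∘ t(m ∘ p ∘ p ∘ p ∘ q ∘ q ∘ q)
  Reassemble:  s(r(m ∘ p ∘ p ∘ p ∘ p ∘ q, r(m ∘ m ∘ q, m ∘ p)) ∘ s(m ∘ p ∘ p ∘ p ∘ p ∘ p ∘ r(q, m), m ∘ m ∘ m ∘ p ∘ q ∘ t(m) ∘ t(m)) ∘ t(m ∘ p ∘ p ∘ p ∘ q ∘ q ∘ q), t(t(p ∘ p ∘ p ∘ p ∘ q ∘ s(p, q))))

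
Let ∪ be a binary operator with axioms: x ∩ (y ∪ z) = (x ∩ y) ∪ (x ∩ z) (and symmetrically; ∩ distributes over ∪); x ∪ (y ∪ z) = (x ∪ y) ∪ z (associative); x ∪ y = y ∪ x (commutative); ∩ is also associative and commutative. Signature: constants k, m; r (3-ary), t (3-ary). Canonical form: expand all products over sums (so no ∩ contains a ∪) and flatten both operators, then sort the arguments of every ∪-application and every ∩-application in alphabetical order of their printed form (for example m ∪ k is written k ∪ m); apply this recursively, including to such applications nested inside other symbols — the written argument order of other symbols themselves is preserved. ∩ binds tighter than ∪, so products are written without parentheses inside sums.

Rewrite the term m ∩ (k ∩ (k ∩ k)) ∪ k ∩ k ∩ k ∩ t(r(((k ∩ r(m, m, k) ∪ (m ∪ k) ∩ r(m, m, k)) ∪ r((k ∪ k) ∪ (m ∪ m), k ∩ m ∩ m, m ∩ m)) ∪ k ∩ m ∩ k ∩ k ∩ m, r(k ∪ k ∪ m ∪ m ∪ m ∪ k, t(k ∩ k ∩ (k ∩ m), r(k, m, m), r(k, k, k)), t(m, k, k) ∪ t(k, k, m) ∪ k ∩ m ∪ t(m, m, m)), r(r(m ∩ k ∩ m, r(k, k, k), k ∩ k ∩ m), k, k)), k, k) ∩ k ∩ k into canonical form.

Expand products over sums:  k ∩ k ∩ k ∩ m ∪ k ∩ k ∩ k ∩ k ∩ k ∩ t(r(k ∩ k ∩ k ∩ m ∩ m ∪ k ∩ r(m, m, k) ∪ k ∩ r(m, m, k) ∪ m ∩ r(m, m, k) ∪ r(k ∪ k ∪ m ∪ m, k ∩ m ∩ m, m ∩ m), r(k ∪ k ∪ k ∪ m ∪ m ∪ m, t(k ∩ k ∩ k ∩ m, r(k, m, m), r(k, k, k)), k ∩ m ∪ t(k, k, m) ∪ t(m, k, k) ∪ t(m, m, m)), r(r(k ∩ m ∩ m, r(k, k, k), k ∩ k ∩ m), k, k)), k, k)
Sort arguments:  k ∩ k ∩ k ∩ k ∩ k ∩ t(r(k ∩ k ∩ k ∩ m ∩ m ∪ k ∩ r(m, m, k) ∪ k ∩ r(m, m, k) ∪ m ∩ r(m, m, k) ∪ r(k ∪ k ∪ m ∪ m, k ∩ m ∩ m, m ∩ m), r(k ∪ k ∪ k ∪ m ∪ m ∪ m, t(k ∩ k ∩ k ∩ m, r(k, m, m), r(k, k, k)), k ∩ m ∪ t(k, k, m) ∪ t(m, k, k) ∪ t(m, m, m)), r(r(k ∩ m ∩ m, r(k, k, k), k ∩ k ∩ m), k, k)), k, k) ∪ k ∩ k ∩ k ∩ m

Answer: k ∩ k ∩ k ∩ k ∩ k ∩ t(r(k ∩ k ∩ k ∩ m ∩ m ∪ k ∩ r(m, m, k) ∪ k ∩ r(m, m, k) ∪ m ∩ r(m, m, k) ∪ r(k ∪ k ∪ m ∪ m, k ∩ m ∩ m, m ∩ m), r(k ∪ k ∪ k ∪ m ∪ m ∪ m, t(k ∩ k ∩ k ∩ m, r(k, m, m), r(k, k, k)), k ∩ m ∪ t(k, k, m) ∪ t(m, k, k) ∪ t(m, m, m)), r(r(k ∩ m ∩ m, r(k, k, k), k ∩ k ∩ m), k, k)), k, k) ∪ k ∩ k ∩ k ∩ m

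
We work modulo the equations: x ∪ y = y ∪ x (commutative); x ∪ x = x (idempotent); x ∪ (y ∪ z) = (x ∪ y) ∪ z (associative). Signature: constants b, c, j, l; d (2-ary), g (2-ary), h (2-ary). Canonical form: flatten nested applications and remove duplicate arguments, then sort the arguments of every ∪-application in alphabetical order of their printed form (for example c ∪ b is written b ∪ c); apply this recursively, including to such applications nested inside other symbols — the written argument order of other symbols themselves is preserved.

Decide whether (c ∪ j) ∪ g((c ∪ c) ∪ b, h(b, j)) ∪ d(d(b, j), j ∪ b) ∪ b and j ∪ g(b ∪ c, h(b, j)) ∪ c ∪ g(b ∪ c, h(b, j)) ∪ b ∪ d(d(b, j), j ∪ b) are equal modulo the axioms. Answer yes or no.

Left:  (c ∪ j) ∪ g((c ∪ c) ∪ b, h(b, j)) ∪ d(d(b, j), j ∪ b) ∪ b
  Merge nested applications:  c ∪ j ∪ g((c ∪ c) ∪ b, h(b, j)) ∪ d(d(b, j), j ∪ b) ∪ b
  Simplify inside:  g((c ∪ c) ∪ b, h(b, j))  →  g(b ∪ c, h(b, j))
  Simplify inside:  d(d(b, j), j ∪ b)  →  d(d(b, j), b ∪ j)
  Sort:  b ∪ c ∪ d(d(b, j), b ∪ j) ∪ g(b ∪ c, h(b, j)) ∪ j
Right:  j ∪ g(b ∪ c, h(b, j)) ∪ c ∪ g(b ∪ c, h(b, j)) ∪ b ∪ d(d(b, j), j ∪ b)
  Simplify inside:  d(d(b, j), j ∪ b)  →  d(d(b, j), b ∪ j)
  Idempotence:  drop duplicate g(b ∪ c, h(b, j))
  Sort arguments:  b ∪ c ∪ d(d(b, j), b ∪ j) ∪ g(b ∪ c, h(b, j)) ∪ j

Answer: yes — both canonical forms are b ∪ c ∪ d(d(b, j), b ∪ j) ∪ g(b ∪ c, h(b, j)) ∪ j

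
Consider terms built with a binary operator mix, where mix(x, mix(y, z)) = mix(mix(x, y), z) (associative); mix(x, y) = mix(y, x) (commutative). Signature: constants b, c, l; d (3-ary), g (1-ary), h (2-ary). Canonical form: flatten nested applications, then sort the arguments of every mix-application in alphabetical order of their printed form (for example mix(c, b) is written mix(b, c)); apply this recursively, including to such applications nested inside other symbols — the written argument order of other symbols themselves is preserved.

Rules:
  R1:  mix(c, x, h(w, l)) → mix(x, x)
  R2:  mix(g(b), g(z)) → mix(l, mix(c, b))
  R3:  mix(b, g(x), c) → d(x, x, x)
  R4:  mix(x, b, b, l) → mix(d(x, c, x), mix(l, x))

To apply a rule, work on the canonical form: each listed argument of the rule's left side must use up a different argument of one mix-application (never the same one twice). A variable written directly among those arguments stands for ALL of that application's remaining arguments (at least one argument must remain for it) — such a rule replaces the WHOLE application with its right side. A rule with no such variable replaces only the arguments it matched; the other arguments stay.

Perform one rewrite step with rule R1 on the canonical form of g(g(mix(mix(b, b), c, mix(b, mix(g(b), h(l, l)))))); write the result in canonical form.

Answer: g(g(mix(b, b, b, b, b, b, g(b), g(b))))

Derivation:
Canonical form:  g(g(mix(b, b, b, c, g(b), h(l, l))))
R1 matches:  uses c, h(l, l);  w := l, x := mix(b, b, b, g(b))
Every leftover argument binds to the variable; the entire application is replaced.
Giving:  g(g(mix(b, b, b, b, b, b, g(b), g(b))))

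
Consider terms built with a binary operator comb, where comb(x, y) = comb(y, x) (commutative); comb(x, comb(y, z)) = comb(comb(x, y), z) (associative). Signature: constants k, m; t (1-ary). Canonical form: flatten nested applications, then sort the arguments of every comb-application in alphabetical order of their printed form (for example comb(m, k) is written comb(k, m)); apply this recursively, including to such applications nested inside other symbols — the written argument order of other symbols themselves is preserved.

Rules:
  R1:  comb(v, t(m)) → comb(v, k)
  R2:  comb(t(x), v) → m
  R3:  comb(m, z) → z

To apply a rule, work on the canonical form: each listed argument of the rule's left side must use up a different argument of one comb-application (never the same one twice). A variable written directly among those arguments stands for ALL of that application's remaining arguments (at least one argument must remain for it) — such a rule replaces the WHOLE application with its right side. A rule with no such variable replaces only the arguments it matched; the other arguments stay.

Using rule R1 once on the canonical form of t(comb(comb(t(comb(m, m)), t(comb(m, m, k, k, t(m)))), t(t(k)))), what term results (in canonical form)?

Answer: t(comb(t(comb(k, k, k, m, m)), t(comb(m, m)), t(t(k))))

Derivation:
Canonical form:  t(comb(t(comb(k, k, m, m, t(m))), t(comb(m, m)), t(t(k))))
Match R1:  consume t(m);  v := comb(k, k, m, m)
The extension variable absorbs all remaining arguments, so the whole application is rewritten.
New term:  t(comb(t(comb(k, k, k, m, m)), t(comb(m, m)), t(t(k))))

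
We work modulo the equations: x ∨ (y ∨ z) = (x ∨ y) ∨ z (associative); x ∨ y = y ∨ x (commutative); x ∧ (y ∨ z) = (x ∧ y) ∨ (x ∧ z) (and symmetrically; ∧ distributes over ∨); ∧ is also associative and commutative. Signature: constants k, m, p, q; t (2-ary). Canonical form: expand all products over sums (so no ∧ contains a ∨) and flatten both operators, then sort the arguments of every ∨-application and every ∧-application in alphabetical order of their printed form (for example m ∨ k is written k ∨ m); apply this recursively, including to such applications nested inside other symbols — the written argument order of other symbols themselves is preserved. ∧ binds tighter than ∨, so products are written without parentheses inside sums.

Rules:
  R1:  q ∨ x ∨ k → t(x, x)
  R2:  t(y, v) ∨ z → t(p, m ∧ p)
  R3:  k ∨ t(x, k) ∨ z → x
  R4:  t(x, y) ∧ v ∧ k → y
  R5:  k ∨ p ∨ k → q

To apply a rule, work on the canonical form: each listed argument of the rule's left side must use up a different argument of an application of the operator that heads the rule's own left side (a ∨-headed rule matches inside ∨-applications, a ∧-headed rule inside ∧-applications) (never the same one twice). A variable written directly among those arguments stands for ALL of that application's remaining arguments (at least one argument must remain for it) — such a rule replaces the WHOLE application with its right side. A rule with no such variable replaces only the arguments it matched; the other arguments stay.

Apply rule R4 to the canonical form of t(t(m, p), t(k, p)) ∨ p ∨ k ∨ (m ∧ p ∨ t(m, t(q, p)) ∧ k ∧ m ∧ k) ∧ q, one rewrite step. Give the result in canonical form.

Canonical form:  k ∨ k ∧ k ∧ m ∧ q ∧ t(m, t(q, p)) ∨ m ∧ p ∧ q ∨ p ∨ t(t(m, p), t(k, p))
Apply R4:  consuming k, t(m, t(q, p));  v := k ∧ m ∧ q, x := m, y := t(q, p)
The extension variable absorbs all remaining arguments, so the whole application is rewritten.
Giving:  k ∨ m ∧ p ∧ q ∨ p ∨ t(q, p) ∨ t(t(m, p), t(k, p))

Answer: k ∨ m ∧ p ∧ q ∨ p ∨ t(q, p) ∨ t(t(m, p), t(k, p))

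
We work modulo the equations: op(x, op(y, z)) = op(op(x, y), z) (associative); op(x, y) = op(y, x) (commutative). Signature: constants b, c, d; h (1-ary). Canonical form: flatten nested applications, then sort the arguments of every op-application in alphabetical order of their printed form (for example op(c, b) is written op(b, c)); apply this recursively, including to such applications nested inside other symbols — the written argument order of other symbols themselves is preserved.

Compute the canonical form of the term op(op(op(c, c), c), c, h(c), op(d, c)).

Flatten:  op(c, c, c, c, h(c), d, c)
Sort:  op(c, c, c, c, c, d, h(c))

Answer: op(c, c, c, c, c, d, h(c))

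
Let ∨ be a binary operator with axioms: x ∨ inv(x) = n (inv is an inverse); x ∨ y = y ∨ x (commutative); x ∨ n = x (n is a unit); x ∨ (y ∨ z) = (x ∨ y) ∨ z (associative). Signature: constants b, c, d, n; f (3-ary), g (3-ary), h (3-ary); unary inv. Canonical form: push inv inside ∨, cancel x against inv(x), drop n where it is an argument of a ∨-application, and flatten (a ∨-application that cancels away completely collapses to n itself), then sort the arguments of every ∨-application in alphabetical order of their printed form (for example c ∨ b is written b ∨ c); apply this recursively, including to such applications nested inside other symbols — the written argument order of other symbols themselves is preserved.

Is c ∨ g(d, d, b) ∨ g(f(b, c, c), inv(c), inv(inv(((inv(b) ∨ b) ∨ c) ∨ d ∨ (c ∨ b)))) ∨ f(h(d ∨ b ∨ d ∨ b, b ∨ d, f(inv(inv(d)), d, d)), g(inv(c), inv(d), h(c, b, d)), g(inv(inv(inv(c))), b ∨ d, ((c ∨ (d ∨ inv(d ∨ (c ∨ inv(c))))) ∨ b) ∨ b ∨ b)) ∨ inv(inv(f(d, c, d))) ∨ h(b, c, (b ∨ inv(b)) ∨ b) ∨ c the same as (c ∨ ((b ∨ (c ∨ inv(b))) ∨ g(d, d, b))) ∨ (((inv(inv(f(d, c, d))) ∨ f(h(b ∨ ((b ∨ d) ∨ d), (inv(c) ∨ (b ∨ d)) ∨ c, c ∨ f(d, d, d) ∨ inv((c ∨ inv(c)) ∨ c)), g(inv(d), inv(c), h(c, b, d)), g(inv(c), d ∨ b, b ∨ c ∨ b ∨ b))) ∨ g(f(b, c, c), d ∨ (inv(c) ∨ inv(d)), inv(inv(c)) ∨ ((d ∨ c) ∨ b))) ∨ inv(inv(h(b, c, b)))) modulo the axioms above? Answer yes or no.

Answer: no — c ∨ c ∨ f(d, c, d) ∨ f(h(b ∨ b ∨ d ∨ d, b ∨ d, f(d, d, d)), g(inv(c), inv(d), h(c, b, d)), g(inv(c), b ∨ d, b ∨ b ∨ b ∨ c)) ∨ g(d, d, b) ∨ g(f(b, c, c), inv(c), b ∨ c ∨ c ∨ d) ∨ h(b, c, b) vs c ∨ c ∨ f(d, c, d) ∨ f(h(b ∨ b ∨ d ∨ d, b ∨ d, f(d, d, d)), g(inv(d), inv(c), h(c, b, d)), g(inv(c), b ∨ d, b ∨ b ∨ b ∨ c)) ∨ g(d, d, b) ∨ g(f(b, c, c), inv(c), b ∨ c ∨ c ∨ d) ∨ h(b, c, b)

Derivation:
Left:  c ∨ g(d, d, b) ∨ g(f(b, c, c), inv(c), inv(inv(((inv(b) ∨ b) ∨ c) ∨ d ∨ (c ∨ b)))) ∨ f(h(d ∨ b ∨ d ∨ b, b ∨ d, f(inv(inv(d)), d, d)), g(inv(c), inv(d), h(c, b, d)), g(inv(inv(inv(c))), b ∨ d, ((c ∨ (d ∨ inv(d ∨ (c ∨ inv(c))))) ∨ b) ∨ b ∨ b)) ∨ inv(inv(f(d, c, d))) ∨ h(b, c, (b ∨ inv(b)) ∨ b) ∨ c
  Push inv inside:  distribute inv over ∨ and collapse double inv
  Combine occurrences:  c ∨ c ∨ g(d, d, b) ∨ g(f(b, c, c), inv(c), b ∨ c ∨ c ∨ d) ∨ f(h(b ∨ b ∨ d ∨ d, b ∨ d, f(d, d, d)), g(inv(c), inv(d), h(c, b, d)), g(inv(c), b ∨ d, b ∨ b ∨ b ∨ c)) ∨ f(d, c, d) ∨ h(b, c, b)
  Order the arguments:  c ∨ c ∨ f(d, c, d) ∨ f(h(b ∨ b ∨ d ∨ d, b ∨ d, f(d, d, d)), g(inv(c), inv(d), h(c, b, d)), g(inv(c), b ∨ d, b ∨ b ∨ b ∨ c)) ∨ g(d, d, b) ∨ g(f(b, c, c), inv(c), b ∨ c ∨ c ∨ d) ∨ h(b, c, b)
Right:  (c ∨ ((b ∨ (c ∨ inv(b))) ∨ g(d, d, b))) ∨ (((inv(inv(f(d, c, d))) ∨ f(h(b ∨ ((b ∨ d) ∨ d), (inv(c) ∨ (b ∨ d)) ∨ c, c ∨ f(d, d, d) ∨ inv((c ∨ inv(c)) ∨ c)), g(inv(d), inv(c), h(c, b, d)), g(inv(c), d ∨ b, b ∨ c ∨ b ∨ b))) ∨ g(f(b, c, c), d ∨ (inv(c) ∨ inv(d)), inv(inv(c)) ∨ ((d ∨ c) ∨ b))) ∨ inv(inv(h(b, c, b))))
  Push inv inside:  distribute inv over ∨ and collapse double inv
  Cancel inverse pairs:  b cancels
  Collect:  c ∨ c ∨ g(d, d, b) ∨ f(d, c, d) ∨ f(h(b ∨ b ∨ d ∨ d, b ∨ d, f(d, d, d)), g(inv(d), inv(c), h(c, b, d)), g(inv(c), b ∨ d, b ∨ b ∨ b ∨ c)) ∨ g(f(b, c, c), inv(c), b ∨ c ∨ c ∨ d) ∨ h(b, c, b)
  Sort:  c ∨ c ∨ f(d, c, d) ∨ f(h(b ∨ b ∨ d ∨ d, b ∨ d, f(d, d, d)), g(inv(d), inv(c), h(c, b, d)), g(inv(c), b ∨ d, b ∨ b ∨ b ∨ c)) ∨ g(d, d, b) ∨ g(f(b, c, c), inv(c), b ∨ c ∨ c ∨ d) ∨ h(b, c, b)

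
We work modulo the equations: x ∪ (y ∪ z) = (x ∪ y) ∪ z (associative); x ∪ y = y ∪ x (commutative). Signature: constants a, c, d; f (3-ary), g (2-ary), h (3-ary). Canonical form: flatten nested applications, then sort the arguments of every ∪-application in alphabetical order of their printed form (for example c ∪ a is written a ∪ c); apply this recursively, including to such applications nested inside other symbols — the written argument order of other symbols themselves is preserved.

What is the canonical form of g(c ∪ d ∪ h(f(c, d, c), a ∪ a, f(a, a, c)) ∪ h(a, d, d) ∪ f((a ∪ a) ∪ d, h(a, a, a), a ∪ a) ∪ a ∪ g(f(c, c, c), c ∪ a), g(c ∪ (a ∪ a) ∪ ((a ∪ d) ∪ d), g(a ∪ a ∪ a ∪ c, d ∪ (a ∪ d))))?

Answer: g(a ∪ c ∪ d ∪ f(a ∪ a ∪ d, h(a, a, a), a ∪ a) ∪ g(f(c, c, c), a ∪ c) ∪ h(a, d, d) ∪ h(f(c, d, c), a ∪ a, f(a, a, c)), g(a ∪ a ∪ a ∪ c ∪ d ∪ d, g(a ∪ a ∪ a ∪ c, a ∪ d ∪ d)))

Derivation:
Focus inside:  c ∪ d ∪ h(f(c, d, c), a ∪ a, f(a, a, c)) ∪ h(a, d, d) ∪ f((a ∪ a) ∪ d, h(a, a, a), a ∪ a) ∪ a ∪ g(f(c, c, c), c ∪ a)
Inside:  f((a ∪ a) ∪ d, h(a, a, a), a ∪ a)  →  f(a ∪ a ∪ d, h(a, a, a), a ∪ a)
Inside:  g(f(c, c, c), c ∪ a)  →  g(f(c, c, c), a ∪ c)
Order the arguments:  a ∪ c ∪ d ∪ f(a ∪ a ∪ d, h(a, a, a), a ∪ a) ∪ g(f(c, c, c), a ∪ c) ∪ h(a, d, d) ∪ h(f(c, d, c), a ∪ a, f(a, a, c))
Put back:  g(a ∪ c ∪ d ∪ f(a ∪ a ∪ d, h(a, a, a), a ∪ a) ∪ g(f(c, c, c), a ∪ c) ∪ h(a, d, d) ∪ h(f(c, d, c), a ∪ a, f(a, a, c)), g(a ∪ a ∪ a ∪ c ∪ d ∪ d, g(a ∪ a ∪ a ∪ c, a ∪ d ∪ d)))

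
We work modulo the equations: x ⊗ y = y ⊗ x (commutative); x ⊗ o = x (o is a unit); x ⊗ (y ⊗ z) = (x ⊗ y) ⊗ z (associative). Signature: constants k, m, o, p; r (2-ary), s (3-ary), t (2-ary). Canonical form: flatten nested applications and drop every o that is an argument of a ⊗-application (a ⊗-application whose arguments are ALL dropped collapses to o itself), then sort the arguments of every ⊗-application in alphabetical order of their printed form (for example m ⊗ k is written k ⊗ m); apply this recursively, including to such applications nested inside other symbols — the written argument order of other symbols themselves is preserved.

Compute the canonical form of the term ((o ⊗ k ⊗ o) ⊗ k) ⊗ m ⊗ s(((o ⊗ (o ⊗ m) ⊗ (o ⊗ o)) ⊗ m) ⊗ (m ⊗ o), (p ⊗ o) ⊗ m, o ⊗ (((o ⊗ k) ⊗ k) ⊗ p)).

Un-nest:  o ⊗ k ⊗ o ⊗ k ⊗ m ⊗ s(((o ⊗ (o ⊗ m) ⊗ (o ⊗ o)) ⊗ m) ⊗ (m ⊗ o), (p ⊗ o) ⊗ m, o ⊗ (((o ⊗ k) ⊗ k) ⊗ p))
Canonicalize subterm:  s(((o ⊗ (o ⊗ m) ⊗ (o ⊗ o)) ⊗ m) ⊗ (m ⊗ o), (p ⊗ o) ⊗ m, o ⊗ (((o ⊗ k) ⊗ k) ⊗ p))  →  s(m ⊗ m ⊗ m, m ⊗ p, k ⊗ k ⊗ p)
Units out:  drop o (×2)
Order the arguments:  k ⊗ k ⊗ m ⊗ s(m ⊗ m ⊗ m, m ⊗ p, k ⊗ k ⊗ p)

Answer: k ⊗ k ⊗ m ⊗ s(m ⊗ m ⊗ m, m ⊗ p, k ⊗ k ⊗ p)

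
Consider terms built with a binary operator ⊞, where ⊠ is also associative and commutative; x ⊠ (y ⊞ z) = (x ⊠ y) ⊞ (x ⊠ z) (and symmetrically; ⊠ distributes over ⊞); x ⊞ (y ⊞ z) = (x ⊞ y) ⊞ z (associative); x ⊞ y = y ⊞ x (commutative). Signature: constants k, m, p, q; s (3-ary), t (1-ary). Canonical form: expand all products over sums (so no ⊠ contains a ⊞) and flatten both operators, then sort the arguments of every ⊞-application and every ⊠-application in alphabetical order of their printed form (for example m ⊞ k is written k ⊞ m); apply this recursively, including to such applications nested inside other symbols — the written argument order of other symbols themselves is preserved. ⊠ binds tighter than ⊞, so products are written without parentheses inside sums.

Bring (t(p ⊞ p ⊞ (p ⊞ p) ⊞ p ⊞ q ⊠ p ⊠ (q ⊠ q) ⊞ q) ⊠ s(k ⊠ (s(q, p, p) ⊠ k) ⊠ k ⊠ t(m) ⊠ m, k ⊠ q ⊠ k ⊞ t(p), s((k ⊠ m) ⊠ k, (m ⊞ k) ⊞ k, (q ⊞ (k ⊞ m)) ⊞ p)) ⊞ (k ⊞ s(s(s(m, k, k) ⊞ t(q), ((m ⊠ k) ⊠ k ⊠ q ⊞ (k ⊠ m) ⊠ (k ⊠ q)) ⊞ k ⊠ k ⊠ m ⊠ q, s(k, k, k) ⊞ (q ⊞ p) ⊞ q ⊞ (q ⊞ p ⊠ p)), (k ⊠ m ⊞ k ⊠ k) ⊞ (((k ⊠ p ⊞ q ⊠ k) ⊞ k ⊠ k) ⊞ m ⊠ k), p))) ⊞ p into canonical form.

Flatten:  s(k ⊠ k ⊠ k ⊠ m ⊠ s(q, p, p) ⊠ t(m), k ⊠ k ⊠ q ⊞ t(p), s(k ⊠ k ⊠ m, k ⊞ k ⊞ m, k ⊞ m ⊞ p ⊞ q)) ⊠ t(p ⊞ p ⊞ p ⊞ p ⊞ p ⊞ p ⊠ q ⊠ q ⊠ q ⊞ q) ⊞ k ⊞ s(s(s(m, k, k) ⊞ t(q), k ⊠ k ⊠ m ⊠ q ⊞ k ⊠ k ⊠ m ⊠ q ⊞ k ⊠ k ⊠ m ⊠ q, p ⊞ p ⊠ p ⊞ q ⊞ q ⊞ q ⊞ s(k, k, k)), k ⊠ k ⊞ k ⊠ k ⊞ k ⊠ m ⊞ k ⊠ m ⊞ k ⊠ p ⊞ k ⊠ q, p) ⊞ p
Order the arguments:  k ⊞ p ⊞ s(k ⊠ k ⊠ k ⊠ m ⊠ s(q, p, p) ⊠ t(m), k ⊠ k ⊠ q ⊞ t(p), s(k ⊠ k ⊠ m, k ⊞ k ⊞ m, k ⊞ m ⊞ p ⊞ q)) ⊠ t(p ⊞ p ⊞ p ⊞ p ⊞ p ⊞ p ⊠ q ⊠ q ⊠ q ⊞ q) ⊞ s(s(s(m, k, k) ⊞ t(q), k ⊠ k ⊠ m ⊠ q ⊞ k ⊠ k ⊠ m ⊠ q ⊞ k ⊠ k ⊠ m ⊠ q, p ⊞ p ⊠ p ⊞ q ⊞ q ⊞ q ⊞ s(k, k, k)), k ⊠ k ⊞ k ⊠ k ⊞ k ⊠ m ⊞ k ⊠ m ⊞ k ⊠ p ⊞ k ⊠ q, p)

Answer: k ⊞ p ⊞ s(k ⊠ k ⊠ k ⊠ m ⊠ s(q, p, p) ⊠ t(m), k ⊠ k ⊠ q ⊞ t(p), s(k ⊠ k ⊠ m, k ⊞ k ⊞ m, k ⊞ m ⊞ p ⊞ q)) ⊠ t(p ⊞ p ⊞ p ⊞ p ⊞ p ⊞ p ⊠ q ⊠ q ⊠ q ⊞ q) ⊞ s(s(s(m, k, k) ⊞ t(q), k ⊠ k ⊠ m ⊠ q ⊞ k ⊠ k ⊠ m ⊠ q ⊞ k ⊠ k ⊠ m ⊠ q, p ⊞ p ⊠ p ⊞ q ⊞ q ⊞ q ⊞ s(k, k, k)), k ⊠ k ⊞ k ⊠ k ⊞ k ⊠ m ⊞ k ⊠ m ⊞ k ⊠ p ⊞ k ⊠ q, p)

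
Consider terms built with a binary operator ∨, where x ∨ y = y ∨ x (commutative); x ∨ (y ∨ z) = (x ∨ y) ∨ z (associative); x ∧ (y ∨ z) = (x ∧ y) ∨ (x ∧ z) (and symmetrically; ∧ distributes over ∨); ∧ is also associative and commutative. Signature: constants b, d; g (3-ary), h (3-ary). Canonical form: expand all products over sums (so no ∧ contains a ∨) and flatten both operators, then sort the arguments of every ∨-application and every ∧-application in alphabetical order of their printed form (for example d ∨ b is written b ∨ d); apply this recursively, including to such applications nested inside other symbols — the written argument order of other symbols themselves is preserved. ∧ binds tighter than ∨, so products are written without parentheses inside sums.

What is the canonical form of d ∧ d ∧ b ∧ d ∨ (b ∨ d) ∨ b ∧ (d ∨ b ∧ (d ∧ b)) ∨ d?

Answer: b ∨ b ∧ b ∧ b ∧ d ∨ b ∧ d ∨ b ∧ d ∧ d ∧ d ∨ d ∨ d

Derivation:
Expand:  b ∧ d ∧ d ∧ d ∨ b ∨ d ∨ b ∧ d ∨ b ∧ b ∧ b ∧ d ∨ d
Sort:  b ∨ b ∧ b ∧ b ∧ d ∨ b ∧ d ∨ b ∧ d ∧ d ∧ d ∨ d ∨ d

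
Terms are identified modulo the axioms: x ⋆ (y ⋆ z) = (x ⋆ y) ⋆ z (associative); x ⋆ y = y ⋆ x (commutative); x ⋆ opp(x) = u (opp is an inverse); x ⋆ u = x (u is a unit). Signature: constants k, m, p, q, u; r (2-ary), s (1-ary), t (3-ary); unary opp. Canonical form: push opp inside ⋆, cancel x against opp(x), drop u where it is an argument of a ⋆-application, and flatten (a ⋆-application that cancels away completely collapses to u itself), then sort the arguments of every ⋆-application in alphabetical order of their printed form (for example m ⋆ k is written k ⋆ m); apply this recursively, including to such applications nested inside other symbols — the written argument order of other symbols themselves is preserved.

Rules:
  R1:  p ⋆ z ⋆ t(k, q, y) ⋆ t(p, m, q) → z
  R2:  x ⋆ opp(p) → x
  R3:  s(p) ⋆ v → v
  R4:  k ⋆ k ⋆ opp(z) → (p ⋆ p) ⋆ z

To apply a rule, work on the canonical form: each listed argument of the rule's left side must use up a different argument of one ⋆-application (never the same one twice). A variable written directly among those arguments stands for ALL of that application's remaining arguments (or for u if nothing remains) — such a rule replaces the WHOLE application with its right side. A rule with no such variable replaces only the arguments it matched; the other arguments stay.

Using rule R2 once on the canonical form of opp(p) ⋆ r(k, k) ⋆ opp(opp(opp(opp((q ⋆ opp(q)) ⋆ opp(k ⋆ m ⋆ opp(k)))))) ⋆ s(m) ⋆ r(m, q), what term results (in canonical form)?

Answer: opp(m) ⋆ r(k, k) ⋆ r(m, q) ⋆ s(m)

Derivation:
Canonical form:  opp(m) ⋆ opp(p) ⋆ r(k, k) ⋆ r(m, q) ⋆ s(m)
Match R2:  consume opp(p);  x := opp(m) ⋆ r(k, k) ⋆ r(m, q) ⋆ s(m)
Every leftover argument binds to the variable; the entire application is replaced.
Giving:  opp(m) ⋆ r(k, k) ⋆ r(m, q) ⋆ s(m)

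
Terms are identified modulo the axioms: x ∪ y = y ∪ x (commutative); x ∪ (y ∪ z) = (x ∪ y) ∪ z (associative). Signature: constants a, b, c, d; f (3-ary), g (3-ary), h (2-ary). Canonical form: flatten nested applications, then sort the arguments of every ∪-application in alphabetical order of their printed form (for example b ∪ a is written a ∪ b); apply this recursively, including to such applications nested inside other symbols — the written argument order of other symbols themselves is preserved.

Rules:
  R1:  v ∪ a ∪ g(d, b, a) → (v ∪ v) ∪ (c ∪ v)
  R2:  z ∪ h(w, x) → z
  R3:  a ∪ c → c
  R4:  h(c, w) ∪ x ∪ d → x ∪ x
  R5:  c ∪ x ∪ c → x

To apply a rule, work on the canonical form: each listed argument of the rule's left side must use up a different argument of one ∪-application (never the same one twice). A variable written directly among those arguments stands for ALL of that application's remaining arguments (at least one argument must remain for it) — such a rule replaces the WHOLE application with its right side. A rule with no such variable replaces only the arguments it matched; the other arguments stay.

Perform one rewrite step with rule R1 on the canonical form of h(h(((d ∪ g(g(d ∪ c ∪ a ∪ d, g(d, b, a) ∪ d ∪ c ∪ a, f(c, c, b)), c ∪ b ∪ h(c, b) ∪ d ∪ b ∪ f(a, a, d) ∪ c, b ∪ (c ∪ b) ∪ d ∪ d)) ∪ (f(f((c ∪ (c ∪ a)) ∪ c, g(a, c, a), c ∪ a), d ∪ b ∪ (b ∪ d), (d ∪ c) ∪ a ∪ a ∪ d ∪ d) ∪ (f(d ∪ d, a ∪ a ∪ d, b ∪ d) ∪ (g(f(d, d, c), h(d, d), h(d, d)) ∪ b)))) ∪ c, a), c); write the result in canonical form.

Answer: h(h(b ∪ c ∪ d ∪ f(d ∪ d, a ∪ a ∪ d, b ∪ d) ∪ f(f(a ∪ c ∪ c ∪ c, g(a, c, a), a ∪ c), b ∪ b ∪ d ∪ d, a ∪ a ∪ c ∪ d ∪ d ∪ d) ∪ g(f(d, d, c), h(d, d), h(d, d)) ∪ g(g(a ∪ c ∪ d ∪ d, c ∪ c ∪ c ∪ c ∪ d ∪ d ∪ d, f(c, c, b)), b ∪ b ∪ c ∪ c ∪ d ∪ f(a, a, d) ∪ h(c, b), b ∪ b ∪ c ∪ d ∪ d), a), c)

Derivation:
Canonical form:  h(h(b ∪ c ∪ d ∪ f(d ∪ d, a ∪ a ∪ d, b ∪ d) ∪ f(f(a ∪ c ∪ c ∪ c, g(a, c, a), a ∪ c), b ∪ b ∪ d ∪ d, a ∪ a ∪ c ∪ d ∪ d ∪ d) ∪ g(f(d, d, c), h(d, d), h(d, d)) ∪ g(g(a ∪ c ∪ d ∪ d, a ∪ c ∪ d ∪ g(d, b, a), f(c, c, b)), b ∪ b ∪ c ∪ c ∪ d ∪ f(a, a, d) ∪ h(c, b), b ∪ b ∪ c ∪ d ∪ d), a), c)
Apply R1:  consuming a, g(d, b, a);  v := c ∪ d
Every leftover argument binds to the variable; the entire application is replaced.
New term:  h(h(b ∪ c ∪ d ∪ f(d ∪ d, a ∪ a ∪ d, b ∪ d) ∪ f(f(a ∪ c ∪ c ∪ c, g(a, c, a), a ∪ c), b ∪ b ∪ d ∪ d, a ∪ a ∪ c ∪ d ∪ d ∪ d) ∪ g(f(d, d, c), h(d, d), h(d, d)) ∪ g(g(a ∪ c ∪ d ∪ d, c ∪ c ∪ c ∪ c ∪ d ∪ d ∪ d, f(c, c, b)), b ∪ b ∪ c ∪ c ∪ d ∪ f(a, a, d) ∪ h(c, b), b ∪ b ∪ c ∪ d ∪ d), a), c)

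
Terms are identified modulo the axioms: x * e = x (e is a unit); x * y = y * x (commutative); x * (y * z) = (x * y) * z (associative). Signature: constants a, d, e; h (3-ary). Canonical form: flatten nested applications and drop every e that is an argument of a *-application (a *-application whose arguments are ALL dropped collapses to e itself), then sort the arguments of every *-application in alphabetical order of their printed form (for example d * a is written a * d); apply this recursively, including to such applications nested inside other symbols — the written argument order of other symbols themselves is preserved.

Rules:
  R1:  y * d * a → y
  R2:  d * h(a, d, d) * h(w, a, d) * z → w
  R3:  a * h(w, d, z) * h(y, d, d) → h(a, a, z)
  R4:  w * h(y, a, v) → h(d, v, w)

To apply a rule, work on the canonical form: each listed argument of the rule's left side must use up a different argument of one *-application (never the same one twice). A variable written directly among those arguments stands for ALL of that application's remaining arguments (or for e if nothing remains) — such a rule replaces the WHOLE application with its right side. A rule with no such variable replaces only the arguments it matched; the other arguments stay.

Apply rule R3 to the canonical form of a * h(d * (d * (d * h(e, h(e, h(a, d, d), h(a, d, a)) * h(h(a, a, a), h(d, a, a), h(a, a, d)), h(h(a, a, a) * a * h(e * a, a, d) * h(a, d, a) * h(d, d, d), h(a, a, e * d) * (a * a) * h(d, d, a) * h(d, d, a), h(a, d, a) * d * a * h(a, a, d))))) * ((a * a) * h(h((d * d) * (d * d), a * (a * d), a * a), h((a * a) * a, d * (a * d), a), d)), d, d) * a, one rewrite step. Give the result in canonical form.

Canonical form:  a * a * h(a * a * d * d * d * h(e, h(e, h(a, d, d), h(a, d, a)) * h(h(a, a, a), h(d, a, a), h(a, a, d)), h(a * h(a, a, a) * h(a, a, d) * h(a, d, a) * h(d, d, d), a * a * h(a, a, d) * h(d, d, a) * h(d, d, a), a * d * h(a, a, d) * h(a, d, a))) * h(h(d * d * d * d, a * a * d, a * a), h(a * a * a, a * d * d, a), d), d, d)
R3 matches:  uses a, h(a, d, a), h(d, d, d);  w := a, y := d, z := a
Giving:  a * a * h(a * a * d * d * d * h(e, h(e, h(a, d, d), h(a, d, a)) * h(h(a, a, a), h(d, a, a), h(a, a, d)), h(h(a, a, a) * h(a, a, a) * h(a, a, d), a * a * h(a, a, d) * h(d, d, a) * h(d, d, a), a * d * h(a, a, d) * h(a, d, a))) * h(h(d * d * d * d, a * a * d, a * a), h(a * a * a, a * d * d, a), d), d, d)

Answer: a * a * h(a * a * d * d * d * h(e, h(e, h(a, d, d), h(a, d, a)) * h(h(a, a, a), h(d, a, a), h(a, a, d)), h(h(a, a, a) * h(a, a, a) * h(a, a, d), a * a * h(a, a, d) * h(d, d, a) * h(d, d, a), a * d * h(a, a, d) * h(a, d, a))) * h(h(d * d * d * d, a * a * d, a * a), h(a * a * a, a * d * d, a), d), d, d)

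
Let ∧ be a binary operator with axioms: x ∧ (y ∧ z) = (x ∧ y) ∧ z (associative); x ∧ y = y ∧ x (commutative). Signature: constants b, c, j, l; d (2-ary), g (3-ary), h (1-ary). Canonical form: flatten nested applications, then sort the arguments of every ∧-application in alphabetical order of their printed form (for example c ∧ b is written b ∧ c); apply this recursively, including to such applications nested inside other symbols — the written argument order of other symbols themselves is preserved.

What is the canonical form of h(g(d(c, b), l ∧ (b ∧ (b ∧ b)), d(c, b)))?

Answer: h(g(d(c, b), b ∧ b ∧ b ∧ l, d(c, b)))

Derivation:
Descend into:  l ∧ (b ∧ (b ∧ b))
Merge nested applications:  l ∧ b ∧ b ∧ b
Order the arguments:  b ∧ b ∧ b ∧ l
Rebuild:  h(g(d(c, b), b ∧ b ∧ b ∧ l, d(c, b)))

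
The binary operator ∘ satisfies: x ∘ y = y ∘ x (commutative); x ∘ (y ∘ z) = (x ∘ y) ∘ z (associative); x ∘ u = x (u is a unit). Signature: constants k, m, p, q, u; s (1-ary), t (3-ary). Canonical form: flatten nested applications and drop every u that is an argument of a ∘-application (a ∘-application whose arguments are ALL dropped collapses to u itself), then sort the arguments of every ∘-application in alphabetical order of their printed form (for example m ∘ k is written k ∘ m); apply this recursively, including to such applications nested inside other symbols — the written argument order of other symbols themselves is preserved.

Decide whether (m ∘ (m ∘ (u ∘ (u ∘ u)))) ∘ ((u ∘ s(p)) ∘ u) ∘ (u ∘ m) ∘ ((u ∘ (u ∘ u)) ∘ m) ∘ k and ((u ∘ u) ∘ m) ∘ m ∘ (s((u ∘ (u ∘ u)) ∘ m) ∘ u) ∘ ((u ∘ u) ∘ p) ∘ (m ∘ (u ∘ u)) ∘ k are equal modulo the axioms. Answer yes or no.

Answer: no — k ∘ m ∘ m ∘ m ∘ m ∘ s(p) vs k ∘ m ∘ m ∘ m ∘ p ∘ s(m)

Derivation:
Left:  (m ∘ (m ∘ (u ∘ (u ∘ u)))) ∘ ((u ∘ s(p)) ∘ u) ∘ (u ∘ m) ∘ ((u ∘ (u ∘ u)) ∘ m) ∘ k
  Flatten:  m ∘ m ∘ u ∘ u ∘ u ∘ u ∘ s(p) ∘ u ∘ u ∘ m ∘ u ∘ u ∘ u ∘ m ∘ k
  Drop the unit:  drop u (×9)
  Sort arguments:  k ∘ m ∘ m ∘ m ∘ m ∘ s(p)
Right:  ((u ∘ u) ∘ m) ∘ m ∘ (s((u ∘ (u ∘ u)) ∘ m) ∘ u) ∘ ((u ∘ u) ∘ p) ∘ (m ∘ (u ∘ u)) ∘ k
  Un-nest:  u ∘ u ∘ m ∘ m ∘ s((u ∘ (u ∘ u)) ∘ m) ∘ u ∘ u ∘ u ∘ p ∘ m ∘ u ∘ u ∘ k
  Inside:  s((u ∘ (u ∘ u)) ∘ m)  →  s(m)
  Units out:  drop u (×7)
  Order the arguments:  k ∘ m ∘ m ∘ m ∘ p ∘ s(m)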